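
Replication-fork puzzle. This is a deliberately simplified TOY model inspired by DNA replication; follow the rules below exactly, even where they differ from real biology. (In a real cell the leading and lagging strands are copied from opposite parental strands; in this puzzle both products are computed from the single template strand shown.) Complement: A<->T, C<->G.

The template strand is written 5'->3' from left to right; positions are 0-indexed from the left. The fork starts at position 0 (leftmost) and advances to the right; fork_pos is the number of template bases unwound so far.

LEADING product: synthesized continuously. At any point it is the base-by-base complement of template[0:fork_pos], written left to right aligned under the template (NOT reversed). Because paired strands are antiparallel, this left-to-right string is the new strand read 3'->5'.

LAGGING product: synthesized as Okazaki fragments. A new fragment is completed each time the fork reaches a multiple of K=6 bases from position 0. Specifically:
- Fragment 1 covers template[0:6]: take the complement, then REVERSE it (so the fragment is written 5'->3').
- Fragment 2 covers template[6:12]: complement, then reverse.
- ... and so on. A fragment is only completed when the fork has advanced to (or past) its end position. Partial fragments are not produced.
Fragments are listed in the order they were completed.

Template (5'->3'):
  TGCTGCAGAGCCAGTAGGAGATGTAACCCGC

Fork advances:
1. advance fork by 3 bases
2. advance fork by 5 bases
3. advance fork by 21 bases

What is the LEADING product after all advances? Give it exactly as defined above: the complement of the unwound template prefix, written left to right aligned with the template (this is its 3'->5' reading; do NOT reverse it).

Answer: ACGACGTCTCGGTCATCCTCTACATTGGG

Derivation:
Step 1: advance 3 -> fork_pos = 0 + 3 = 3.
Step 2: advance 5 -> fork_pos = 3 + 5 = 8.
Step 3: advance 21 -> fork_pos = 8 + 21 = 29.
Unwound prefix: template[0:29] = TGCTGCAGAGCCAGTAGGAGATGTAACCC
Complement it base by base (A<->T, C<->G), keeping left-to-right order:
  [0:5] TGCTG -> ACGAC
  [5:10] CAGAG -> GTCTC
  [10:15] CCAGT -> GGTCA
  [15:20] AGGAG -> TCCTC
  [20:25] ATGTA -> TACAT
  [25:29] ACCC -> TGGG
Concatenate: ACGACGTCTCGGTCATCCTCTACATTGGG (length 29; written aligned with the template, i.e. 3'->5').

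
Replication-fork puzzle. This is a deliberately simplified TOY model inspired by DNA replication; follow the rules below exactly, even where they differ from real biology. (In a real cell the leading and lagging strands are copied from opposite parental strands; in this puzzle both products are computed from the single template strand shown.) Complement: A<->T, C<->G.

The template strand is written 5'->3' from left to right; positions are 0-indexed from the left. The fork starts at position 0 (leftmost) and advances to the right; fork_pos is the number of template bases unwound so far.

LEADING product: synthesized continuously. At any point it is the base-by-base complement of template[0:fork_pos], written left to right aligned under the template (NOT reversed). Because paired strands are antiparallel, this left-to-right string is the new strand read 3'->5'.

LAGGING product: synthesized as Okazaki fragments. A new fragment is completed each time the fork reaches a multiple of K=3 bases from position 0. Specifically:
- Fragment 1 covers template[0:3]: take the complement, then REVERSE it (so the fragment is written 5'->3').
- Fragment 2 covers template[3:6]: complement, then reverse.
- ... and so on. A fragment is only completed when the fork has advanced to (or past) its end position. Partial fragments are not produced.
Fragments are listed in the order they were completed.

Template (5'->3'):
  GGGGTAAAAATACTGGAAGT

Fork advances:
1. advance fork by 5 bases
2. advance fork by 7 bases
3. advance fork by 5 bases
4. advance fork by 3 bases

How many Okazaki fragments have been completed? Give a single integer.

Step 1: advance 5 -> fork_pos = 0 + 5 = 5. Reached multiple(s) of 3: 3 -> fragment 1 completed (1 total).
Step 2: advance 7 -> fork_pos = 5 + 7 = 12. Reached multiple(s) of 3: 6, 9, 12 -> fragments 2-4 completed (4 total).
Step 3: advance 5 -> fork_pos = 12 + 5 = 17. Reached multiple(s) of 3: 15 -> fragment 5 completed (5 total).
Step 4: advance 3 -> fork_pos = 17 + 3 = 20. Reached multiple(s) of 3: 18 -> fragment 6 completed (6 total).
Check: final fork_pos = 20; the multiples of 3 that are <= 20 are 3..18 -> 20 // 3 = 6 completed fragment(s).

Answer: 6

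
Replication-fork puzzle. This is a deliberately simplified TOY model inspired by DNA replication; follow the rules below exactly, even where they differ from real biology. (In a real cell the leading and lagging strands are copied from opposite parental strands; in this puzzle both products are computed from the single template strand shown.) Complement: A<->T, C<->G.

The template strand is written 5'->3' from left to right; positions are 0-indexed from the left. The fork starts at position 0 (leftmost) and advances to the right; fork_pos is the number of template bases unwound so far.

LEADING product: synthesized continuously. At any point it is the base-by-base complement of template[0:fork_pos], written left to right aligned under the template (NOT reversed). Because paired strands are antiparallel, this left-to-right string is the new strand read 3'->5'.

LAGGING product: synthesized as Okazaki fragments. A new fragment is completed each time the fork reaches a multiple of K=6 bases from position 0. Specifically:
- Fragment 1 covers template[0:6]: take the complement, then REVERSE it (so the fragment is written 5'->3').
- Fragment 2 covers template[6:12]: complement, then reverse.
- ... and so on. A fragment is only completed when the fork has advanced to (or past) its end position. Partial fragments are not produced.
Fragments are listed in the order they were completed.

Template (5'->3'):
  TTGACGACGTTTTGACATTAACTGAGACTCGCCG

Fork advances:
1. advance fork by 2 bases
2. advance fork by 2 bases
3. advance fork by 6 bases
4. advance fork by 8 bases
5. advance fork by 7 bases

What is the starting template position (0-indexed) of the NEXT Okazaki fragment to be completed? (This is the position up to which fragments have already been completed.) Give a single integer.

Answer: 24

Derivation:
Step 1: advance 2 -> fork_pos = 0 + 2 = 2. Next multiple of 6 is 6 (not reached); still 0 fragment(s).
Step 2: advance 2 -> fork_pos = 2 + 2 = 4. Next multiple of 6 is 6 (not reached); still 0 fragment(s).
Step 3: advance 6 -> fork_pos = 4 + 6 = 10. Reached multiple(s) of 6: 6 -> fragment 1 completed (1 total).
Step 4: advance 8 -> fork_pos = 10 + 8 = 18. Reached multiple(s) of 6: 12, 18 -> fragments 2-3 completed (3 total).
Step 5: advance 7 -> fork_pos = 18 + 7 = 25. Reached multiple(s) of 6: 24 -> fragment 4 completed (4 total).
4 fragment(s) completed, covering template[0:24] (4 x 6 = 24). The next fragment, fragment 5, covers template[24:30], so it starts at position 24.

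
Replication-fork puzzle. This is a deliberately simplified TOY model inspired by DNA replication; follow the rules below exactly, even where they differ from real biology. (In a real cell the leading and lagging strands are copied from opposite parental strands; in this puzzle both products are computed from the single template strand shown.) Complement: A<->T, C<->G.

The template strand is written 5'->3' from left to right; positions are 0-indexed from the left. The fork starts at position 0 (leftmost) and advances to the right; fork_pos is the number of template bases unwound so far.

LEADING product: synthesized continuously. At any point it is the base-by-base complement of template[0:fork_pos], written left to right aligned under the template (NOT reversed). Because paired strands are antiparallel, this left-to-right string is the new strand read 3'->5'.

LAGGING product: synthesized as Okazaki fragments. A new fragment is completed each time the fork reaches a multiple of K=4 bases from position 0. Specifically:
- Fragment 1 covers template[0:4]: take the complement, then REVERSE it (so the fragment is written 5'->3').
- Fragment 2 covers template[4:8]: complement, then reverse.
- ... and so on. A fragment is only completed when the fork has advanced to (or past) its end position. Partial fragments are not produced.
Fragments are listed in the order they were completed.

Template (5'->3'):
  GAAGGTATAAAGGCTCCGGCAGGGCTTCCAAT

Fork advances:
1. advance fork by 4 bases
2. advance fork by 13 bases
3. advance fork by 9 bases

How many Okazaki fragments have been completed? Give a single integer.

Step 1: advance 4 -> fork_pos = 0 + 4 = 4. Reached multiple(s) of 4: 4 -> fragment 1 completed (1 total).
Step 2: advance 13 -> fork_pos = 4 + 13 = 17. Reached multiple(s) of 4: 8, 12, 16 -> fragments 2-4 completed (4 total).
Step 3: advance 9 -> fork_pos = 17 + 9 = 26. Reached multiple(s) of 4: 20, 24 -> fragments 5-6 completed (6 total).
Check: final fork_pos = 26; the multiples of 4 that are <= 26 are 4..24 -> 26 // 4 = 6 completed fragment(s).

Answer: 6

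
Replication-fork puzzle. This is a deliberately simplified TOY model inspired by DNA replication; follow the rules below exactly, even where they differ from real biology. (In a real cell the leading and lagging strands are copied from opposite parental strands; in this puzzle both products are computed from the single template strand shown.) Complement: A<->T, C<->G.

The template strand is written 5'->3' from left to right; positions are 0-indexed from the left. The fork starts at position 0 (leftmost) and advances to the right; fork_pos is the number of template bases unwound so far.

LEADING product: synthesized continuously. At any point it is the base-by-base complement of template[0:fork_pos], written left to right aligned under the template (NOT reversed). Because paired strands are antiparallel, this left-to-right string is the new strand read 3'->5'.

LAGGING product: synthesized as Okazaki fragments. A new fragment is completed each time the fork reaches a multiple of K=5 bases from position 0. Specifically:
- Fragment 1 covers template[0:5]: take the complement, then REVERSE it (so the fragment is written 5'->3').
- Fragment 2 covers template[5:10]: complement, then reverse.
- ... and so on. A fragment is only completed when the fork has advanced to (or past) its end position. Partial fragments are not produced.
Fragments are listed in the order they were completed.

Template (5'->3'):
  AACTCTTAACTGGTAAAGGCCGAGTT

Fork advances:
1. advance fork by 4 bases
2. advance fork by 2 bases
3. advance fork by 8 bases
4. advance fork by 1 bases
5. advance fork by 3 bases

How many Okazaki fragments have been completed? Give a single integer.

Answer: 3

Derivation:
Step 1: advance 4 -> fork_pos = 0 + 4 = 4. Next multiple of 5 is 5 (not reached); still 0 fragment(s).
Step 2: advance 2 -> fork_pos = 4 + 2 = 6. Reached multiple(s) of 5: 5 -> fragment 1 completed (1 total).
Step 3: advance 8 -> fork_pos = 6 + 8 = 14. Reached multiple(s) of 5: 10 -> fragment 2 completed (2 total).
Step 4: advance 1 -> fork_pos = 14 + 1 = 15. Reached multiple(s) of 5: 15 -> fragment 3 completed (3 total).
Step 5: advance 3 -> fork_pos = 15 + 3 = 18. Next multiple of 5 is 20 (not reached); still 3 fragment(s).
Check: final fork_pos = 18; the multiples of 5 that are <= 18 are 5..15 -> 18 // 5 = 3 completed fragment(s).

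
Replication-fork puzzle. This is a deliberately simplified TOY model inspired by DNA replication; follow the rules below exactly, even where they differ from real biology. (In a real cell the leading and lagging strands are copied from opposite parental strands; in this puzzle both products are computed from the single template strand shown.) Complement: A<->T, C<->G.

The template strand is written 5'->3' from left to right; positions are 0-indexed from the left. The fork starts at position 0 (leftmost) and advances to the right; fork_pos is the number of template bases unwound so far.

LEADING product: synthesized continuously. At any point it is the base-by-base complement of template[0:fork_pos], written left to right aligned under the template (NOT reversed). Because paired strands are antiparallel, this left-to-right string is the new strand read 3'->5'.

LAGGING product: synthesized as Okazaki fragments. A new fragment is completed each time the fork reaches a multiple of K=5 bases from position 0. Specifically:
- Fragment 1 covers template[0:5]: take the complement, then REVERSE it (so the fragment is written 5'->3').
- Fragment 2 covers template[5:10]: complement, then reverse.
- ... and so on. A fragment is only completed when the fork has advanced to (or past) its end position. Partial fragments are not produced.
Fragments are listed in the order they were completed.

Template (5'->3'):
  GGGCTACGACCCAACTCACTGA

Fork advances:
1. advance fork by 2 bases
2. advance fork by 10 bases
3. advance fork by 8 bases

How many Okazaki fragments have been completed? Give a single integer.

Step 1: advance 2 -> fork_pos = 0 + 2 = 2. Next multiple of 5 is 5 (not reached); still 0 fragment(s).
Step 2: advance 10 -> fork_pos = 2 + 10 = 12. Reached multiple(s) of 5: 5, 10 -> fragments 1-2 completed (2 total).
Step 3: advance 8 -> fork_pos = 12 + 8 = 20. Reached multiple(s) of 5: 15, 20 -> fragments 3-4 completed (4 total).
Check: final fork_pos = 20; the multiples of 5 that are <= 20 are 5..20 -> 20 // 5 = 4 completed fragment(s).

Answer: 4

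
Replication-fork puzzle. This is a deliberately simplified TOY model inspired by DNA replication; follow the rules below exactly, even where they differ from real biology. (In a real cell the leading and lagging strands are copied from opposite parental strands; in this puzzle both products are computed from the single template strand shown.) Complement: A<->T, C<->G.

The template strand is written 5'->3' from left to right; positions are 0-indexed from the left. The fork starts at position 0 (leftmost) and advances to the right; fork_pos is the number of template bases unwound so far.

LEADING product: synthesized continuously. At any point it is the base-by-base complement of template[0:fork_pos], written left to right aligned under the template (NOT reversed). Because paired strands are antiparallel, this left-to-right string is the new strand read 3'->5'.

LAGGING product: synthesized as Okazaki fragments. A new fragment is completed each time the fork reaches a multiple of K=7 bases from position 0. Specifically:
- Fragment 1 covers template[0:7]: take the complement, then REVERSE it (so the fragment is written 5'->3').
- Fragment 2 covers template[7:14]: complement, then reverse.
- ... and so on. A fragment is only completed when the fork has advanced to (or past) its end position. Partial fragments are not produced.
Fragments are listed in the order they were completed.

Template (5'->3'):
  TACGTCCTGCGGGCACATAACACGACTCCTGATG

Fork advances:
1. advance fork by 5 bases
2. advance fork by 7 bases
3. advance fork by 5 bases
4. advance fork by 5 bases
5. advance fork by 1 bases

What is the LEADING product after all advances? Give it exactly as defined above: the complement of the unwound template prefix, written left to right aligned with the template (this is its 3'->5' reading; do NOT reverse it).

Step 1: advance 5 -> fork_pos = 0 + 5 = 5.
Step 2: advance 7 -> fork_pos = 5 + 7 = 12.
Step 3: advance 5 -> fork_pos = 12 + 5 = 17.
Step 4: advance 5 -> fork_pos = 17 + 5 = 22.
Step 5: advance 1 -> fork_pos = 22 + 1 = 23.
Unwound prefix: template[0:23] = TACGTCCTGCGGGCACATAACAC
Complement it base by base (A<->T, C<->G), keeping left-to-right order:
  [0:5] TACGT -> ATGCA
  [5:10] CCTGC -> GGACG
  [10:15] GGGCA -> CCCGT
  [15:20] CATAA -> GTATT
  [20:23] CAC -> GTG
Concatenate: ATGCAGGACGCCCGTGTATTGTG (length 23; written aligned with the template, i.e. 3'->5').

Answer: ATGCAGGACGCCCGTGTATTGTG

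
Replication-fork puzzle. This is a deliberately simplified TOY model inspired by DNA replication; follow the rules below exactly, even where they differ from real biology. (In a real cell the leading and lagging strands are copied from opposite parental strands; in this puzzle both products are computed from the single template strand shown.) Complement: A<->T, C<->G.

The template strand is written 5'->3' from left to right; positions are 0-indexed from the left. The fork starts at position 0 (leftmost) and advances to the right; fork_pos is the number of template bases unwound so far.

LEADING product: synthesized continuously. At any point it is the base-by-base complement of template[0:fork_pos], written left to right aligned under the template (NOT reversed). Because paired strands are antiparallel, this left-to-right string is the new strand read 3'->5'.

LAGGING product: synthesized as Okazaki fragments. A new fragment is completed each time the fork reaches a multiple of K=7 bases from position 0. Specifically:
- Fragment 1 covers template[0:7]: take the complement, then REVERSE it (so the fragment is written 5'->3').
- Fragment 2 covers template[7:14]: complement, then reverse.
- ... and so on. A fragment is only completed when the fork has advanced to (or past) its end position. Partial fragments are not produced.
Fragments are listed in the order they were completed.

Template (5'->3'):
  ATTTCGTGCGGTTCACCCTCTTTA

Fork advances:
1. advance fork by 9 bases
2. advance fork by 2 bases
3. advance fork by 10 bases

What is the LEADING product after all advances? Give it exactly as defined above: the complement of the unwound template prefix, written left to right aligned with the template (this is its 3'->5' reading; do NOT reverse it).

Answer: TAAAGCACGCCAAGTGGGAGA

Derivation:
Step 1: advance 9 -> fork_pos = 0 + 9 = 9.
Step 2: advance 2 -> fork_pos = 9 + 2 = 11.
Step 3: advance 10 -> fork_pos = 11 + 10 = 21.
Unwound prefix: template[0:21] = ATTTCGTGCGGTTCACCCTCT
Complement it base by base (A<->T, C<->G), keeping left-to-right order:
  [0:5] ATTTC -> TAAAG
  [5:10] GTGCG -> CACGC
  [10:15] GTTCA -> CAAGT
  [15:20] CCCTC -> GGGAG
  [20:21] T -> A
Concatenate: TAAAGCACGCCAAGTGGGAGA (length 21; written aligned with the template, i.e. 3'->5').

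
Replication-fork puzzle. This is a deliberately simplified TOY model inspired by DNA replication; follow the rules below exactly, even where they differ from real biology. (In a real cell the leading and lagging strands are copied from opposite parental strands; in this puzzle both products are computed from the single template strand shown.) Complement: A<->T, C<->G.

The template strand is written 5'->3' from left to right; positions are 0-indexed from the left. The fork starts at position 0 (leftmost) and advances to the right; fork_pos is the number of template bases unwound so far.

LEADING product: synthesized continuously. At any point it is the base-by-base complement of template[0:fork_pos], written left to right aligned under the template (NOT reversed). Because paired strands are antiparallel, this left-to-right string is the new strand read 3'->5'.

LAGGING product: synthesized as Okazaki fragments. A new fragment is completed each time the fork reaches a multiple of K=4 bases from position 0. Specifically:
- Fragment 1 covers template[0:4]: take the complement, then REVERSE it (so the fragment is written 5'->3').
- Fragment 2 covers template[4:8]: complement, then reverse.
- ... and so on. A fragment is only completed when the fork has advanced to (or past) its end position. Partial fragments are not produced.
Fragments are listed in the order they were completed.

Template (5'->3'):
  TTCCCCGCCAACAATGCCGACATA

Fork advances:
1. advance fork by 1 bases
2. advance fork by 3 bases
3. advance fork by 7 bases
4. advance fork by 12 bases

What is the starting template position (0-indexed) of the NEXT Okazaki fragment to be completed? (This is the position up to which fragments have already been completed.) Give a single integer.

Answer: 20

Derivation:
Step 1: advance 1 -> fork_pos = 0 + 1 = 1. Next multiple of 4 is 4 (not reached); still 0 fragment(s).
Step 2: advance 3 -> fork_pos = 1 + 3 = 4. Reached multiple(s) of 4: 4 -> fragment 1 completed (1 total).
Step 3: advance 7 -> fork_pos = 4 + 7 = 11. Reached multiple(s) of 4: 8 -> fragment 2 completed (2 total).
Step 4: advance 12 -> fork_pos = 11 + 12 = 23. Reached multiple(s) of 4: 12, 16, 20 -> fragments 3-5 completed (5 total).
5 fragment(s) completed, covering template[0:20] (5 x 4 = 20). The next fragment, fragment 6, covers template[20:24], so it starts at position 20.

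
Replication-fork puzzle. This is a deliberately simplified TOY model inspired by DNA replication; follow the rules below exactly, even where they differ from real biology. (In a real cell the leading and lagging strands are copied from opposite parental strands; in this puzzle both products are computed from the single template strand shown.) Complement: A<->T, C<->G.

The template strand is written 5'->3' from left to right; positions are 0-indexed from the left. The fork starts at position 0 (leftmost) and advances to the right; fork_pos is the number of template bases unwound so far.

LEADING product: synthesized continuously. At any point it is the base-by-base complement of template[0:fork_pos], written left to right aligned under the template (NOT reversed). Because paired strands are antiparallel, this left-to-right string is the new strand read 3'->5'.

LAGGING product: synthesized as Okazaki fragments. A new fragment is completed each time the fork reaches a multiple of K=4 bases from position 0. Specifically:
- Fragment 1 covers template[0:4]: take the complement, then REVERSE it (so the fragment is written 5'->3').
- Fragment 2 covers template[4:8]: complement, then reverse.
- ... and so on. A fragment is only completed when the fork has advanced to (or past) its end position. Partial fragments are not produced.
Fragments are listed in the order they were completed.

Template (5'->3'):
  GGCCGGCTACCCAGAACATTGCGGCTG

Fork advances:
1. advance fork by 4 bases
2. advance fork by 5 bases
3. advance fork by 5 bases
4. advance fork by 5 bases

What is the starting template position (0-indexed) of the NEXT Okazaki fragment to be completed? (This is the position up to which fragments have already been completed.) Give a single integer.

Answer: 16

Derivation:
Step 1: advance 4 -> fork_pos = 0 + 4 = 4. Reached multiple(s) of 4: 4 -> fragment 1 completed (1 total).
Step 2: advance 5 -> fork_pos = 4 + 5 = 9. Reached multiple(s) of 4: 8 -> fragment 2 completed (2 total).
Step 3: advance 5 -> fork_pos = 9 + 5 = 14. Reached multiple(s) of 4: 12 -> fragment 3 completed (3 total).
Step 4: advance 5 -> fork_pos = 14 + 5 = 19. Reached multiple(s) of 4: 16 -> fragment 4 completed (4 total).
4 fragment(s) completed, covering template[0:16] (4 x 4 = 16). The next fragment, fragment 5, covers template[16:20], so it starts at position 16.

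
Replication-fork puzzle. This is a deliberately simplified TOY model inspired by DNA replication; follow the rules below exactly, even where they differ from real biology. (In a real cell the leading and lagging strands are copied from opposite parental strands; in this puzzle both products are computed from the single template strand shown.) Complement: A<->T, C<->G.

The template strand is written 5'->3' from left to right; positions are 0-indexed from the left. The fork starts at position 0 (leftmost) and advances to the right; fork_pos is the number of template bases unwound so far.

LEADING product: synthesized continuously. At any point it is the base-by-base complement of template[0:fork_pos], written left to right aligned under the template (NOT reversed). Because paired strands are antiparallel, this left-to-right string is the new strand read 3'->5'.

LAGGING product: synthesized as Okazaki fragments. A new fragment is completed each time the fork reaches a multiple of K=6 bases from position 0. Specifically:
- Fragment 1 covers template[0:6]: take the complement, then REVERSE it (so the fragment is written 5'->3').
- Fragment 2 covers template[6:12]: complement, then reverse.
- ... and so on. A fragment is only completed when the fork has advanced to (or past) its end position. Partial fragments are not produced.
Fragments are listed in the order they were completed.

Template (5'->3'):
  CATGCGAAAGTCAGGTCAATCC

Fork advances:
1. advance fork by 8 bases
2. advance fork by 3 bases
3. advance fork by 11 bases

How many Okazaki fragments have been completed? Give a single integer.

Answer: 3

Derivation:
Step 1: advance 8 -> fork_pos = 0 + 8 = 8. Reached multiple(s) of 6: 6 -> fragment 1 completed (1 total).
Step 2: advance 3 -> fork_pos = 8 + 3 = 11. Next multiple of 6 is 12 (not reached); still 1 fragment(s).
Step 3: advance 11 -> fork_pos = 11 + 11 = 22. Reached multiple(s) of 6: 12, 18 -> fragments 2-3 completed (3 total).
Check: final fork_pos = 22; the multiples of 6 that are <= 22 are 6..18 -> 22 // 6 = 3 completed fragment(s).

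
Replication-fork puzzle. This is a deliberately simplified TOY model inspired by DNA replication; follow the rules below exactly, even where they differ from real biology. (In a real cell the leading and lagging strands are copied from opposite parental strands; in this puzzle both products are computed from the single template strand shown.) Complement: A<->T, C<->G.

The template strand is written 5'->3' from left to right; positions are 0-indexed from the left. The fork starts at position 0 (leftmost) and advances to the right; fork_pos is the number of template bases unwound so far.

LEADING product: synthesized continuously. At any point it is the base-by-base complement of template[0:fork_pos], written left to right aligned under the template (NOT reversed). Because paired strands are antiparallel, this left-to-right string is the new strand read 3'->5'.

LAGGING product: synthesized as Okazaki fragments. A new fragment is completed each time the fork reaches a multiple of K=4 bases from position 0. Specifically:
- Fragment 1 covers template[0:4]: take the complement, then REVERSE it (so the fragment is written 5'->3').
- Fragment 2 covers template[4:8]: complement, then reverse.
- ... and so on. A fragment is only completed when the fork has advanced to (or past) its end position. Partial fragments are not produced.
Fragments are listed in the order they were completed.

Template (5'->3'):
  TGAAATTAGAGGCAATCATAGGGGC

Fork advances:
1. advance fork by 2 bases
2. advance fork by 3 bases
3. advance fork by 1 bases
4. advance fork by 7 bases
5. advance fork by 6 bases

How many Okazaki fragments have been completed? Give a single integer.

Step 1: advance 2 -> fork_pos = 0 + 2 = 2. Next multiple of 4 is 4 (not reached); still 0 fragment(s).
Step 2: advance 3 -> fork_pos = 2 + 3 = 5. Reached multiple(s) of 4: 4 -> fragment 1 completed (1 total).
Step 3: advance 1 -> fork_pos = 5 + 1 = 6. Next multiple of 4 is 8 (not reached); still 1 fragment(s).
Step 4: advance 7 -> fork_pos = 6 + 7 = 13. Reached multiple(s) of 4: 8, 12 -> fragments 2-3 completed (3 total).
Step 5: advance 6 -> fork_pos = 13 + 6 = 19. Reached multiple(s) of 4: 16 -> fragment 4 completed (4 total).
Check: final fork_pos = 19; the multiples of 4 that are <= 19 are 4..16 -> 19 // 4 = 4 completed fragment(s).

Answer: 4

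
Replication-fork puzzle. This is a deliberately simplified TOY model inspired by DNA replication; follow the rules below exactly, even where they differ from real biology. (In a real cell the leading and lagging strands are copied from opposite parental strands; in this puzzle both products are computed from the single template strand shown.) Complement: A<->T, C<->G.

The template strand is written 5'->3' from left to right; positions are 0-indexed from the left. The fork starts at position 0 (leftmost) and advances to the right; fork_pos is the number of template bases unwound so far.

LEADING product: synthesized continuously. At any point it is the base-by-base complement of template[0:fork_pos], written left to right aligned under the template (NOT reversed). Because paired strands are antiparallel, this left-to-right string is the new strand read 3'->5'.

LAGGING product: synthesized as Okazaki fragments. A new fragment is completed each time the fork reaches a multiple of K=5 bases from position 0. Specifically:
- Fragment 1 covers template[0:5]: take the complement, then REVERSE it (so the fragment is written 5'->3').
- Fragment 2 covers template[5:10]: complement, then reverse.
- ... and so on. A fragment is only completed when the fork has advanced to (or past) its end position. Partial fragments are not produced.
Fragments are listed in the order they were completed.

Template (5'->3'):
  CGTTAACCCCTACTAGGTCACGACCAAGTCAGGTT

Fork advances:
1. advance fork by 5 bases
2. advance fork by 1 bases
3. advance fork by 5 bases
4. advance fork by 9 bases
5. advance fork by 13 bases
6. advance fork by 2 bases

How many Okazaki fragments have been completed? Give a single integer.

Answer: 7

Derivation:
Step 1: advance 5 -> fork_pos = 0 + 5 = 5. Reached multiple(s) of 5: 5 -> fragment 1 completed (1 total).
Step 2: advance 1 -> fork_pos = 5 + 1 = 6. Next multiple of 5 is 10 (not reached); still 1 fragment(s).
Step 3: advance 5 -> fork_pos = 6 + 5 = 11. Reached multiple(s) of 5: 10 -> fragment 2 completed (2 total).
Step 4: advance 9 -> fork_pos = 11 + 9 = 20. Reached multiple(s) of 5: 15, 20 -> fragments 3-4 completed (4 total).
Step 5: advance 13 -> fork_pos = 20 + 13 = 33. Reached multiple(s) of 5: 25, 30 -> fragments 5-6 completed (6 total).
Step 6: advance 2 -> fork_pos = 33 + 2 = 35. Reached multiple(s) of 5: 35 -> fragment 7 completed (7 total).
Check: final fork_pos = 35; the multiples of 5 that are <= 35 are 5..35 -> 35 // 5 = 7 completed fragment(s).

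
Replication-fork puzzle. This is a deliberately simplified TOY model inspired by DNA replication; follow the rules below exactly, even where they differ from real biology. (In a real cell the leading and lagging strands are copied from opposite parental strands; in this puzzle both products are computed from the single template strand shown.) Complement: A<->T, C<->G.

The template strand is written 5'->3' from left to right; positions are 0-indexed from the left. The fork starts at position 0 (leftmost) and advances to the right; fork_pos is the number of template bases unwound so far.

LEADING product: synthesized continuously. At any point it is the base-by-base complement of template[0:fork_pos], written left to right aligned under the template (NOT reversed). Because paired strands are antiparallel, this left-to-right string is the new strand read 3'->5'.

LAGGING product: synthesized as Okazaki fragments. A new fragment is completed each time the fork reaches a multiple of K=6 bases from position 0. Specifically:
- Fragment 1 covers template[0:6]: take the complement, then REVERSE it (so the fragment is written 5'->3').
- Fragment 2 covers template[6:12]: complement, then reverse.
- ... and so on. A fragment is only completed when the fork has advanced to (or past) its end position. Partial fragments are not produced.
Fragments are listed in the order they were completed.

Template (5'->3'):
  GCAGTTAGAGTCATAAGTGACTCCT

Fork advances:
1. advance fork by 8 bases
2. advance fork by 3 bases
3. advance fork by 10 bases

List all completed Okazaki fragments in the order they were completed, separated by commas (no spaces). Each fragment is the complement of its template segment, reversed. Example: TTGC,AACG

Answer: AACTGC,GACTCT,ACTTAT

Derivation:
Step 1: advance 8 -> fork_pos = 0 + 8 = 8. Reached multiple(s) of 6: 6 -> fragment 1 completed (1 total).
Step 2: advance 3 -> fork_pos = 8 + 3 = 11. Next multiple of 6 is 12 (not reached); still 1 fragment(s).
Step 3: advance 10 -> fork_pos = 11 + 10 = 21. Reached multiple(s) of 6: 12, 18 -> fragments 2-3 completed (3 total).
Final fork_pos = 21, so 3 fragment(s) are complete. Build each: template segment -> complement -> reverse.
Fragment 1: template[0:6] = GCAGTT -> complement CGTCAA -> reversed AACTGC
Fragment 2: template[6:12] = AGAGTC -> complement TCTCAG -> reversed GACTCT
Fragment 3: template[12:18] = ATAAGT -> complement TATTCA -> reversed ACTTAT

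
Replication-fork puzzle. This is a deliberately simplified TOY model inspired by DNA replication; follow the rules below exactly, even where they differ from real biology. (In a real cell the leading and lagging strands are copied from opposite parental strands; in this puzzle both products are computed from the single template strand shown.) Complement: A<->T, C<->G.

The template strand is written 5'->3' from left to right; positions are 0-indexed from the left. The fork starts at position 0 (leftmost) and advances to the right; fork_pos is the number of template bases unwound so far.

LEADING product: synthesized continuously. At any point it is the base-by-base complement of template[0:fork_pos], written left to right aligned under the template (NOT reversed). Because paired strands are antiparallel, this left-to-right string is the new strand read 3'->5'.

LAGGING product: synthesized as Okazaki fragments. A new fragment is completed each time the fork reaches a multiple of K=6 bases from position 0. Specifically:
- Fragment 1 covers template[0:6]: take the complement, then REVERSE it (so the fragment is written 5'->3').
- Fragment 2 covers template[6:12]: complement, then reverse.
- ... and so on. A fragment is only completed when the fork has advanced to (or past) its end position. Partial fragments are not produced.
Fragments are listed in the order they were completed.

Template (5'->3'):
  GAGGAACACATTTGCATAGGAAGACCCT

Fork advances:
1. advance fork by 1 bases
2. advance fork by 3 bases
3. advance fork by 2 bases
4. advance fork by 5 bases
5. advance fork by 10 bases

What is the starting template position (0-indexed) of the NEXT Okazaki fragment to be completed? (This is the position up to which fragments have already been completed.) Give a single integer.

Answer: 18

Derivation:
Step 1: advance 1 -> fork_pos = 0 + 1 = 1. Next multiple of 6 is 6 (not reached); still 0 fragment(s).
Step 2: advance 3 -> fork_pos = 1 + 3 = 4. Next multiple of 6 is 6 (not reached); still 0 fragment(s).
Step 3: advance 2 -> fork_pos = 4 + 2 = 6. Reached multiple(s) of 6: 6 -> fragment 1 completed (1 total).
Step 4: advance 5 -> fork_pos = 6 + 5 = 11. Next multiple of 6 is 12 (not reached); still 1 fragment(s).
Step 5: advance 10 -> fork_pos = 11 + 10 = 21. Reached multiple(s) of 6: 12, 18 -> fragments 2-3 completed (3 total).
3 fragment(s) completed, covering template[0:18] (3 x 6 = 18). The next fragment, fragment 4, covers template[18:24], so it starts at position 18.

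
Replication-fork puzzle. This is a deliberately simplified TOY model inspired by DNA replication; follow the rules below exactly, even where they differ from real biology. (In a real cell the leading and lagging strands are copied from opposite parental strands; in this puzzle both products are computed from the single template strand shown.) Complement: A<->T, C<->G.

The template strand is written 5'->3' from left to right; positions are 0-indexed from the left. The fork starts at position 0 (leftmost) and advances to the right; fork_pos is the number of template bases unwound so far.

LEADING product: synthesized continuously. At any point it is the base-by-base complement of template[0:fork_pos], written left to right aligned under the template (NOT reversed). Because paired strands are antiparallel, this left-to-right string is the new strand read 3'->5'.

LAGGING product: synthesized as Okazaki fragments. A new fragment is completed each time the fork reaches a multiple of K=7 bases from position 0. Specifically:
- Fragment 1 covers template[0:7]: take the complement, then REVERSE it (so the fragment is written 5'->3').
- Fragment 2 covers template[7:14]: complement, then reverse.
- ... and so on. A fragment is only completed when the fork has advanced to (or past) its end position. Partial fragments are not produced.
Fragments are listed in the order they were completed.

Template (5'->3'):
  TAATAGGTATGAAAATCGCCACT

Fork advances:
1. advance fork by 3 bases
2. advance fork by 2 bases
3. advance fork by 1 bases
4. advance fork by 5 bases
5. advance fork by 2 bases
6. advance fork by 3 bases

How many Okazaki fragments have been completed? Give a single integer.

Step 1: advance 3 -> fork_pos = 0 + 3 = 3. Next multiple of 7 is 7 (not reached); still 0 fragment(s).
Step 2: advance 2 -> fork_pos = 3 + 2 = 5. Next multiple of 7 is 7 (not reached); still 0 fragment(s).
Step 3: advance 1 -> fork_pos = 5 + 1 = 6. Next multiple of 7 is 7 (not reached); still 0 fragment(s).
Step 4: advance 5 -> fork_pos = 6 + 5 = 11. Reached multiple(s) of 7: 7 -> fragment 1 completed (1 total).
Step 5: advance 2 -> fork_pos = 11 + 2 = 13. Next multiple of 7 is 14 (not reached); still 1 fragment(s).
Step 6: advance 3 -> fork_pos = 13 + 3 = 16. Reached multiple(s) of 7: 14 -> fragment 2 completed (2 total).
Check: final fork_pos = 16; the multiples of 7 that are <= 16 are 7..14 -> 16 // 7 = 2 completed fragment(s).

Answer: 2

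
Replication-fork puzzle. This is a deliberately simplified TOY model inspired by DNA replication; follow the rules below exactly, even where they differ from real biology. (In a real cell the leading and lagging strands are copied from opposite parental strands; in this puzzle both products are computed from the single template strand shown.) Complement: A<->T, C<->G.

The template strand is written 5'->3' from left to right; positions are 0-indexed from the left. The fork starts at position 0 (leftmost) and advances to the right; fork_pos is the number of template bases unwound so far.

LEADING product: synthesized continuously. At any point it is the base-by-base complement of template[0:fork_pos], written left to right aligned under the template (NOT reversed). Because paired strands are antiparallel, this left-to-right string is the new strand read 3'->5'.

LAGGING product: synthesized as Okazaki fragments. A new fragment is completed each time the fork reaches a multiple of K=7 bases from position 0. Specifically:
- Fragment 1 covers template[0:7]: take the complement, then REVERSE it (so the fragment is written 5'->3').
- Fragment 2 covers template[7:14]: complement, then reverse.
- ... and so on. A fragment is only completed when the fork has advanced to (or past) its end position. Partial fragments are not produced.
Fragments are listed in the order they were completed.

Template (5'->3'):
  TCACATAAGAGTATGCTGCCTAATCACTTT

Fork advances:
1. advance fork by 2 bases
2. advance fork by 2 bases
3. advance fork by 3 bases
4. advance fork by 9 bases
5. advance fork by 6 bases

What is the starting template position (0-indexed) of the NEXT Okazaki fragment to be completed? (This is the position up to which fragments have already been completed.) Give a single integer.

Step 1: advance 2 -> fork_pos = 0 + 2 = 2. Next multiple of 7 is 7 (not reached); still 0 fragment(s).
Step 2: advance 2 -> fork_pos = 2 + 2 = 4. Next multiple of 7 is 7 (not reached); still 0 fragment(s).
Step 3: advance 3 -> fork_pos = 4 + 3 = 7. Reached multiple(s) of 7: 7 -> fragment 1 completed (1 total).
Step 4: advance 9 -> fork_pos = 7 + 9 = 16. Reached multiple(s) of 7: 14 -> fragment 2 completed (2 total).
Step 5: advance 6 -> fork_pos = 16 + 6 = 22. Reached multiple(s) of 7: 21 -> fragment 3 completed (3 total).
3 fragment(s) completed, covering template[0:21] (3 x 7 = 21). The next fragment, fragment 4, covers template[21:28], so it starts at position 21.

Answer: 21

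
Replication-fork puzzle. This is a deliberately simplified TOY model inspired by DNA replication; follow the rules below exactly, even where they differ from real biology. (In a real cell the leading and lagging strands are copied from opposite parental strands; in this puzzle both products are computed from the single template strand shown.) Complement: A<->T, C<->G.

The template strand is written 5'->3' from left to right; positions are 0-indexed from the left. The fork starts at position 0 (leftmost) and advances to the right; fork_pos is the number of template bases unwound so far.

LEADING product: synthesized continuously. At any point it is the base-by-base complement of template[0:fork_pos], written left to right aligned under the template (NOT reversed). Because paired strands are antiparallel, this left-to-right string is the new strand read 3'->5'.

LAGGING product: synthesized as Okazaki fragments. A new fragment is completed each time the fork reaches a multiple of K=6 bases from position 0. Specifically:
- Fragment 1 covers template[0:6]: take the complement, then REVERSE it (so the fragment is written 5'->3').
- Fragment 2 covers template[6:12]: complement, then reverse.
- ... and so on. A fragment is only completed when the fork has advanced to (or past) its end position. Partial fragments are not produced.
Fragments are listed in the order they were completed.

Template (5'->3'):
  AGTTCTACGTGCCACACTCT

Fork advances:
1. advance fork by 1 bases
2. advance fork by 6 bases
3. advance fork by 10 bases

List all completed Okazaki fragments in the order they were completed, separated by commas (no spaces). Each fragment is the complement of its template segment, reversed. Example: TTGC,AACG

Step 1: advance 1 -> fork_pos = 0 + 1 = 1. Next multiple of 6 is 6 (not reached); still 0 fragment(s).
Step 2: advance 6 -> fork_pos = 1 + 6 = 7. Reached multiple(s) of 6: 6 -> fragment 1 completed (1 total).
Step 3: advance 10 -> fork_pos = 7 + 10 = 17. Reached multiple(s) of 6: 12 -> fragment 2 completed (2 total).
Final fork_pos = 17, so 2 fragment(s) are complete. Build each: template segment -> complement -> reverse.
Fragment 1: template[0:6] = AGTTCT -> complement TCAAGA -> reversed AGAACT
Fragment 2: template[6:12] = ACGTGC -> complement TGCACG -> reversed GCACGT

Answer: AGAACT,GCACGT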